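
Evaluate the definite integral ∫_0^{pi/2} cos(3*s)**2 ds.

pi/4

Use the identity cos^2(3*s) = (1 + cos(6*s))/2.
An antiderivative is F(s) = s/2 + sin(6*s)/12.
Then F(pi/2) - F(0) = (pi/4) - (0) = pi/4.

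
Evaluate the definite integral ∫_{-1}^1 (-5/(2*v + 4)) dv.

An antiderivative is F(v) = -5*log(2*v + 4)/2.
Then F(1) - F(-1) = (-5*log(6)/2) - (-5*log(2)/2) = -5*log(3)/2.

-5*log(3)/2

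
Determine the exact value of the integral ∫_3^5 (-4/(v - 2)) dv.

An antiderivative is F(v) = -4*log(v - 2).
Then F(5) - F(3) = (-log(81)) - (0) = -log(81).

-log(81)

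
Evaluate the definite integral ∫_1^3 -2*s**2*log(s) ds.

52/9 - 18*log(3)

Integrate by parts once (u = ln s, dv = -2*s**2 ds).
An antiderivative is F(s) = -2*s**3*(3*log(s) - 1)/9.
Then F(3) - F(1) = (6 - 18*log(3)) - (2/9) = 52/9 - 18*log(3).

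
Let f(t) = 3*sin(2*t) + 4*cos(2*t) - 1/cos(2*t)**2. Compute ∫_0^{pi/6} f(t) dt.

An antiderivative is F(t) = 2*sin(2*t) - 3*cos(2*t)/2 - tan(2*t)/2.
Then F(pi/6) - F(0) = (-3/4 + sqrt(3)/2) - (-3/2) = 3/4 + sqrt(3)/2.

3/4 + sqrt(3)/2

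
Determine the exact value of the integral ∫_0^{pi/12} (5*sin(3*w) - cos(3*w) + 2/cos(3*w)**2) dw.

An antiderivative is F(w) = -sin(3*w)/3 - 5*cos(3*w)/3 + 2*tan(3*w)/3.
Then F(pi/12) - F(0) = (2/3 - sqrt(2)) - (-5/3) = 7/3 - sqrt(2).

7/3 - sqrt(2)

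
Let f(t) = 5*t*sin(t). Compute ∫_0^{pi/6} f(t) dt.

Integrate by parts once (u = t, dv = 5*sin(t) dt).
An antiderivative is F(t) = -5*t*cos(t) + 5*sin(t).
Then F(pi/6) - F(0) = (-5*sqrt(3)*pi/12 + 5/2) - (0) = -5*sqrt(3)*pi/12 + 5/2.

-5*sqrt(3)*pi/12 + 5/2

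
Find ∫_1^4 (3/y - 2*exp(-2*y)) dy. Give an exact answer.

An antiderivative is F(y) = 3*log(y) + exp(-2*y).
Then F(4) - F(1) = (exp(-8) + 6*log(2)) - (exp(-2)) = -exp(-2) + exp(-8) + 6*log(2).

-exp(-2) + exp(-8) + 6*log(2)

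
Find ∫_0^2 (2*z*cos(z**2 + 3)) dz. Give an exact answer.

Let u = z**2 + 3, so du = 2*z dz. When z = 0, u = 3; when z = 2, u = 7.
The integral becomes ∫ cos(u) du from 3 to 7, with antiderivative sin(u).
Back in z: F(z) = sin(z**2 + 3).
Then F(2) - F(0) = (sin(7)) - (sin(3)) = -sin(3) + sin(7).

-sin(3) + sin(7)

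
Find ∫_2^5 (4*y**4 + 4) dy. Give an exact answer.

12432/5

By the power rule, an antiderivative is F(y) = 4*y**5/5 + 4*y.
Then F(5) - F(2) = (2520) - (168/5) = 12432/5.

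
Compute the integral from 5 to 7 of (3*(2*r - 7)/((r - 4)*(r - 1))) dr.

Factor the denominator: r**2 - 5*r + 4 = (r - 1)(r - 4).
Partial fractions: 3*(2*r - 7)/((r - 4)*(r - 1)) = 5/(r - 1) + 1/(r - 4).
An antiderivative is F(r) = log(r - 4) + 5*log(r - 1).
Then F(7) - F(5) = (5*log(2) + 6*log(3)) - (10*log(2)) = -5*log(2) + 6*log(3).

-5*log(2) + 6*log(3)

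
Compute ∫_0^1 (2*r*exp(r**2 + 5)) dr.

-exp(5) + exp(6)

Let u = r**2 + 5, so du = 2*r dr. When r = 0, u = 5; when r = 1, u = 6.
The integral becomes ∫ exp(u) du from 5 to 6, with antiderivative exp(u).
Back in r: F(r) = exp(r**2 + 5).
Then F(1) - F(0) = (exp(6)) - (exp(5)) = -exp(5) + exp(6).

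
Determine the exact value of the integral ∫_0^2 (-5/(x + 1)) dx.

-5*log(3)

An antiderivative is F(x) = -5*log(x + 1).
Then F(2) - F(0) = (-5*log(3)) - (0) = -5*log(3).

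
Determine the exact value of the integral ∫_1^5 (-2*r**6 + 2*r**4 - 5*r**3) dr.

By the power rule, an antiderivative is F(r) = -2*r**7/7 + 2*r**5/5 - 5*r**4/4.
Then F(5) - F(1) = (-611875/28) - (-159/140) = -764804/35.

-764804/35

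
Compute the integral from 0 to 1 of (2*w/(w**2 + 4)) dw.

log(5/4)

Let u = w**2 + 4, so du = 2*w dw. When w = 0, u = 4; when w = 1, u = 5.
The integral becomes ∫ 1/u du from 4 to 5, with antiderivative log(u).
Back in w: F(w) = log(w**2 + 4).
Then F(1) - F(0) = (log(5)) - (log(4)) = log(5/4).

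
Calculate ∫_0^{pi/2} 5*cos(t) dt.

An antiderivative is F(t) = 5*sin(t).
Then F(pi/2) - F(0) = (5) - (0) = 5.

5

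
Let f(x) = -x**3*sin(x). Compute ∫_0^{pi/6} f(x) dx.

Integrate by parts 3 times (u = x^3, dv = -sin(x) dx).
An antiderivative is F(x) = x**3*cos(x) - 3*x**2*sin(x) - 6*x*cos(x) + 6*sin(x).
Then F(pi/6) - F(0) = (-sqrt(3)*pi/2 - pi**2/24 + sqrt(3)*pi**3/432 + 3) - (0) = -sqrt(3)*pi/2 - pi**2/24 + sqrt(3)*pi**3/432 + 3.

-sqrt(3)*pi/2 - pi**2/24 + sqrt(3)*pi**3/432 + 3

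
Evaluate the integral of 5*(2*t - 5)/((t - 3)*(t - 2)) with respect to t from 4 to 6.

Factor the denominator: t**2 - 5*t + 6 = (t - 2)(t - 3).
Partial fractions: 5*(2*t - 5)/((t - 3)*(t - 2)) = 5/(t - 2) + 5/(t - 3).
An antiderivative is F(t) = 5*log(t - 3) + 5*log(t - 2).
Then F(6) - F(4) = (5*log(3) + 10*log(2)) - (log(32)) = 5*log(2) + 5*log(3).

5*log(2) + 5*log(3)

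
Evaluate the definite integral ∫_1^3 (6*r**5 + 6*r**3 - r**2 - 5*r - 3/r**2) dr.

2452/3

By the power rule, an antiderivative is F(r) = r**6 + 3*r**4/2 - r**3/3 - 5*r**2/2 + 3/r.
Then F(3) - F(1) = (820) - (8/3) = 2452/3.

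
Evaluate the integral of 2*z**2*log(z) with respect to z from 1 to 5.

Integrate by parts once (u = ln z, dv = 2*z**2 dz).
An antiderivative is F(z) = 2*z**3*(3*log(z) - 1)/9.
Then F(5) - F(1) = (-250/9 + 250*log(5)/3) - (-2/9) = -248/9 + 250*log(5)/3.

-248/9 + 250*log(5)/3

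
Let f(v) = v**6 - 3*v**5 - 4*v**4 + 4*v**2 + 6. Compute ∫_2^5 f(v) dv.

74307/70

By the power rule, an antiderivative is F(v) = v**7/7 - v**6/2 - 4*v**5/5 + 4*v**3/3 + 6*v.
Then F(5) - F(2) = (43885/42) - (-1748/105) = 74307/70.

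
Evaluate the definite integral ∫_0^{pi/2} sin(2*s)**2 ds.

Use the identity sin^2(2*s) = (1 - cos(4*s))/2.
An antiderivative is F(s) = s/2 - sin(4*s)/8.
Then F(pi/2) - F(0) = (pi/4) - (0) = pi/4.

pi/4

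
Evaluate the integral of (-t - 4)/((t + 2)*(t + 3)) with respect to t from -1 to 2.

log(5/32)

Factor the denominator: t**2 + 5*t + 6 = (t + 3)(t + 2).
Partial fractions: (-t - 4)/((t + 2)*(t + 3)) = 1/(t + 3) - 2/(t + 2).
An antiderivative is F(t) = -2*log(t + 2) + log(t + 3).
Then F(2) - F(-1) = (log(5/16)) - (log(2)) = log(5/32).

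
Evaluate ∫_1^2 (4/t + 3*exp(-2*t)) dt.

-3*exp(-4)/2 + 3*exp(-2)/2 + 4*log(2)

An antiderivative is F(t) = 4*log(t) - 3*exp(-2*t)/2.
Then F(2) - F(1) = (-3*exp(-4)/2 + 4*log(2)) - (-3*exp(-2)/2) = -3*exp(-4)/2 + 3*exp(-2)/2 + 4*log(2).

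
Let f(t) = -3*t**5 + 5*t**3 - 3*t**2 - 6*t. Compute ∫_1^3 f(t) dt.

By the power rule, an antiderivative is F(t) = -t**6/2 + 5*t**4/4 - t**3 - 3*t**2.
Then F(3) - F(1) = (-1269/4) - (-13/4) = -314.

-314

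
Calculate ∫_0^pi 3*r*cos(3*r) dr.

-2/3

Integrate by parts once (u = r, dv = 3*cos(3*r) dr).
An antiderivative is F(r) = r*sin(3*r) + cos(3*r)/3.
Then F(pi) - F(0) = (-1/3) - (1/3) = -2/3.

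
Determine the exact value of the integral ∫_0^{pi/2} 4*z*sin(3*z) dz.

Integrate by parts once (u = z, dv = 4*sin(3*z) dz).
An antiderivative is F(z) = -4*z*cos(3*z)/3 + 4*sin(3*z)/9.
Then F(pi/2) - F(0) = (-4/9) - (0) = -4/9.

-4/9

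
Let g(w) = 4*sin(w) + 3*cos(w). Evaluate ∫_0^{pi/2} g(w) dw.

7

An antiderivative is F(w) = 3*sin(w) - 4*cos(w).
Then F(pi/2) - F(0) = (3) - (-4) = 7.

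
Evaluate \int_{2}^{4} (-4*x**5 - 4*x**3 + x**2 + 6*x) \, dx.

By the power rule, an antiderivative is F(x) = -2*x**6/3 - x**4 + x**3/3 + 3*x**2.
Then F(4) - F(2) = (-8752/3) - (-44) = -8620/3.

-8620/3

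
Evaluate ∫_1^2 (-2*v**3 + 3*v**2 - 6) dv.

By the power rule, an antiderivative is F(v) = -v**4/2 + v**3 - 6*v.
Then F(2) - F(1) = (-12) - (-11/2) = -13/2.

-13/2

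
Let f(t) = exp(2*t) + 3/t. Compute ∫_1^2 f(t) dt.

-exp(2)/2 + log(8) + exp(4)/2

An antiderivative is F(t) = exp(2*t)/2 + 3*log(t).
Then F(2) - F(1) = (log(8) + exp(4)/2) - (exp(2)/2) = -exp(2)/2 + log(8) + exp(4)/2.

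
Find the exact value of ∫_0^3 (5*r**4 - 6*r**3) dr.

243/2

By the power rule, an antiderivative is F(r) = r**5 - 3*r**4/2.
Then F(3) - F(0) = (243/2) - (0) = 243/2.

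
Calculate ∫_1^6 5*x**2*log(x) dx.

Integrate by parts once (u = ln x, dv = 5*x**2 dx).
An antiderivative is F(x) = 5*x**3*(3*log(x) - 1)/9.
Then F(6) - F(1) = (-120 + 360*log(2) + 360*log(3)) - (-5/9) = -1075/9 + 360*log(2) + 360*log(3).

-1075/9 + 360*log(2) + 360*log(3)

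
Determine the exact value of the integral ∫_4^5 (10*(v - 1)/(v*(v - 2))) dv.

-15*log(2) + 5*log(3) + 5*log(5)

Factor the denominator: v**2 - 2*v = v(v - 2).
Partial fractions: 10*(v - 1)/(v*(v - 2)) = 5/v + 5/(v - 2).
An antiderivative is F(v) = 5*log(v) + 5*log(v - 2).
Then F(5) - F(4) = (5*log(3) + 5*log(5)) - (15*log(2)) = -15*log(2) + 5*log(3) + 5*log(5).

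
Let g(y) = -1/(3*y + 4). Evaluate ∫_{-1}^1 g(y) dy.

-log(7)/3

An antiderivative is F(y) = -log(3*y + 4)/3.
Then F(1) - F(-1) = (-log(7)/3) - (0) = -log(7)/3.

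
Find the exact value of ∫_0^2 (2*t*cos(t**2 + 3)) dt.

-sin(3) + sin(7)

Let u = t**2 + 3, so du = 2*t dt. When t = 0, u = 3; when t = 2, u = 7.
The integral becomes ∫ cos(u) du from 3 to 7, with antiderivative sin(u).
Back in t: F(t) = sin(t**2 + 3).
Then F(2) - F(0) = (sin(7)) - (sin(3)) = -sin(3) + sin(7).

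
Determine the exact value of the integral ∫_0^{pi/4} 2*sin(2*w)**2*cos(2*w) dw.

Let u = sin(2*w), so du = 2*cos(2*w) dw. When w = 0, u = 0; when w = pi/4, u = 1.
The integral becomes ∫ u**2 du from 0 to 1, with antiderivative u**3/3.
Back in w: F(w) = sin(2*w)**3/3.
Then F(pi/4) - F(0) = (1/3) - (0) = 1/3.

1/3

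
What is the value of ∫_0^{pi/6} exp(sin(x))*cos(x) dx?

Let u = sin(x), so du = cos(x) dx. When x = 0, u = 0; when x = pi/6, u = 1/2.
The integral becomes ∫ exp(u) du from 0 to 1/2, with antiderivative exp(u).
Back in x: F(x) = exp(sin(x)).
Then F(pi/6) - F(0) = (exp(1/2)) - (1) = -1 + exp(1/2).

-1 + exp(1/2)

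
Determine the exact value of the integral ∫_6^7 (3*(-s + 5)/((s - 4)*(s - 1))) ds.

-5*log(2) - 3*log(3) + 4*log(5)

Factor the denominator: s**2 - 5*s + 4 = (s - 1)(s - 4).
Partial fractions: 3*(-s + 5)/((s - 4)*(s - 1)) = -4/(s - 1) + 1/(s - 4).
An antiderivative is F(s) = log(s - 4) - 4*log(s - 1).
Then F(7) - F(6) = (-3*log(3) - 4*log(2)) - (-4*log(5) + log(2)) = -5*log(2) - 3*log(3) + 4*log(5).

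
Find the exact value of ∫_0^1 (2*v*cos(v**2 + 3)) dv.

sin(4) - sin(3)

Let u = v**2 + 3, so du = 2*v dv. When v = 0, u = 3; when v = 1, u = 4.
The integral becomes ∫ cos(u) du from 3 to 4, with antiderivative sin(u).
Back in v: F(v) = sin(v**2 + 3).
Then F(1) - F(0) = (sin(4)) - (sin(3)) = sin(4) - sin(3).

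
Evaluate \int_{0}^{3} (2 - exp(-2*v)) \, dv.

exp(-6)/2 + 11/2

An antiderivative is F(v) = 2*v + exp(-2*v)/2.
Then F(3) - F(0) = (exp(-6)/2 + 6) - (1/2) = exp(-6)/2 + 11/2.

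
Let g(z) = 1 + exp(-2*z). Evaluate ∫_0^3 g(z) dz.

An antiderivative is F(z) = z - exp(-2*z)/2.
Then F(3) - F(0) = (3 - exp(-6)/2) - (-1/2) = 7/2 - exp(-6)/2.

7/2 - exp(-6)/2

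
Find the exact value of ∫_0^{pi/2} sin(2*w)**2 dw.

pi/4

Use the identity sin^2(2*w) = (1 - cos(4*w))/2.
An antiderivative is F(w) = w/2 - sin(4*w)/8.
Then F(pi/2) - F(0) = (pi/4) - (0) = pi/4.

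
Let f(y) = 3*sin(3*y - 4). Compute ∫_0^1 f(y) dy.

Let u = 3*y - 4, so du = 3 dy. When y = 0, u = -4; when y = 1, u = -1.
The integral becomes ∫ sin(u) du from -4 to -1, with antiderivative -cos(u).
Back in y: F(y) = -cos(3*y - 4).
Then F(1) - F(0) = (-cos(1)) - (-cos(4)) = cos(4) - cos(1).

cos(4) - cos(1)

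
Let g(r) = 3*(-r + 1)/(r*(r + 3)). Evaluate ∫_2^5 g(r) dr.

Factor the denominator: r**2 + 3*r = (r + 3)r.
Partial fractions: 3*(-r + 1)/(r*(r + 3)) = -4/(r + 3) + 1/r.
An antiderivative is F(r) = log(r) - 4*log(r + 3).
Then F(5) - F(2) = (-12*log(2) + log(5)) - (-4*log(5) + log(2)) = -13*log(2) + 5*log(5).

-13*log(2) + 5*log(5)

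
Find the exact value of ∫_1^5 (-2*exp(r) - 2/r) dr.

-2*exp(5) - 2*log(5) + 2*exp(1)

An antiderivative is F(r) = -2*exp(r) - 2*log(r).
Then F(5) - F(1) = (-2*exp(5) - 2*log(5)) - (-2*exp(1)) = -2*exp(5) - 2*log(5) + 2*exp(1).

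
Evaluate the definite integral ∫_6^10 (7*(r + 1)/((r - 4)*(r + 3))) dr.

log(3) + 2*log(13)

Factor the denominator: r**2 - r - 12 = (r + 3)(r - 4).
Partial fractions: 7*(r + 1)/((r - 4)*(r + 3)) = 2/(r + 3) + 5/(r - 4).
An antiderivative is F(r) = 5*log(r - 4) + 2*log(r + 3).
Then F(10) - F(6) = (5*log(2) + 2*log(13) + 5*log(3)) - (5*log(2) + 4*log(3)) = log(3) + 2*log(13).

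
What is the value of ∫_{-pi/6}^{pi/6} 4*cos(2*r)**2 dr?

Use the identity cos^2(2*r) = (1 + cos(4*r))/2.
An antiderivative is F(r) = 2*r + sin(4*r)/2.
Then F(pi/6) - F(-pi/6) = (sqrt(3)/4 + pi/3) - (-pi/3 - sqrt(3)/4) = sqrt(3)/2 + 2*pi/3.

sqrt(3)/2 + 2*pi/3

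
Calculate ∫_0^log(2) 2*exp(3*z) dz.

14/3

Let u = exp(z), so du = exp(z) dz. When z = 0, u = 1; when z = log(2), u = 2.
The integral becomes 2·∫ u**2 du from 1 to 2, with antiderivative 2*u**3/3.
Back in z: F(z) = 2*exp(3*z)/3.
Then F(log(2)) - F(0) = (16/3) - (2/3) = 14/3.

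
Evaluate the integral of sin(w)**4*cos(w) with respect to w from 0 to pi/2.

1/5

Let u = sin(w), so du = cos(w) dw. When w = 0, u = 0; when w = pi/2, u = 1.
The integral becomes ∫ u**4 du from 0 to 1, with antiderivative u**5/5.
Back in w: F(w) = sin(w)**5/5.
Then F(pi/2) - F(0) = (1/5) - (0) = 1/5.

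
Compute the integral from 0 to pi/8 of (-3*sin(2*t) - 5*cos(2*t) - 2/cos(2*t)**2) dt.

-5/2 - sqrt(2)/2

An antiderivative is F(t) = -5*sin(2*t)/2 + 3*cos(2*t)/2 - tan(2*t).
Then F(pi/8) - F(0) = (-1 - sqrt(2)/2) - (3/2) = -5/2 - sqrt(2)/2.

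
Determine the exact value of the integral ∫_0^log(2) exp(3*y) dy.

Let u = exp(y), so du = exp(y) dy. When y = 0, u = 1; when y = log(2), u = 2.
The integral becomes ∫ u**2 du from 1 to 2, with antiderivative u**3/3.
Back in y: F(y) = exp(3*y)/3.
Then F(log(2)) - F(0) = (8/3) - (1/3) = 7/3.

7/3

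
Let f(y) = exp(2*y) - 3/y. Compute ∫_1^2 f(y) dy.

An antiderivative is F(y) = exp(2*y)/2 - 3*log(y).
Then F(2) - F(1) = (-log(8) + exp(4)/2) - (exp(2)/2) = -exp(2)/2 - log(8) + exp(4)/2.

-exp(2)/2 - log(8) + exp(4)/2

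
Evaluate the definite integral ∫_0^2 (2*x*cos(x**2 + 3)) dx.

Let u = x**2 + 3, so du = 2*x dx. When x = 0, u = 3; when x = 2, u = 7.
The integral becomes ∫ cos(u) du from 3 to 7, with antiderivative sin(u).
Back in x: F(x) = sin(x**2 + 3).
Then F(2) - F(0) = (sin(7)) - (sin(3)) = -sin(3) + sin(7).

-sin(3) + sin(7)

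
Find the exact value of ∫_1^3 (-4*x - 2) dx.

By the power rule, an antiderivative is F(x) = -2*x**2 - 2*x.
Then F(3) - F(1) = (-24) - (-4) = -20.

-20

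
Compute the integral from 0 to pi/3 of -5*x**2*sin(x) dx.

Integrate by parts twice (u = x^2, dv = -5*sin(x) dx).
An antiderivative is F(x) = 5*x**2*cos(x) - 10*x*sin(x) - 10*cos(x).
Then F(pi/3) - F(0) = (-5*sqrt(3)*pi/3 - 5 + 5*pi**2/18) - (-10) = -5*sqrt(3)*pi/3 + 5*pi**2/18 + 5.

-5*sqrt(3)*pi/3 + 5*pi**2/18 + 5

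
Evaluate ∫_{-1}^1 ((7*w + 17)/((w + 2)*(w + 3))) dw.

4*log(2) + 3*log(3)

Factor the denominator: w**2 + 5*w + 6 = (w + 3)(w + 2).
Partial fractions: (7*w + 17)/((w + 2)*(w + 3)) = 4/(w + 3) + 3/(w + 2).
An antiderivative is F(w) = 3*log(w + 2) + 4*log(w + 3).
Then F(1) - F(-1) = (3*log(3) + 8*log(2)) - (log(16)) = 4*log(2) + 3*log(3).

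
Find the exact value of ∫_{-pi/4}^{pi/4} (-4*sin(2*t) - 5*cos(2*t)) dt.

-5

An antiderivative is F(t) = -5*sin(2*t)/2 + 2*cos(2*t).
Then F(pi/4) - F(-pi/4) = (-5/2) - (5/2) = -5.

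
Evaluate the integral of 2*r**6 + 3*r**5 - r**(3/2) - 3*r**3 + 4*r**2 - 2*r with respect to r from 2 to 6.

By the power rule, an antiderivative is F(r) = 2*r**7/7 + r**6/2 - 2*r**(5/2)/5 - 3*r**4/4 + 4*r**3/3 - r**2.
Then F(6) - F(2) = (718128/7 - 72*sqrt(6)/5) - (1328/21 - 8*sqrt(2)/5) = -72*sqrt(6)/5 + 8*sqrt(2)/5 + 2153056/21.

-72*sqrt(6)/5 + 8*sqrt(2)/5 + 2153056/21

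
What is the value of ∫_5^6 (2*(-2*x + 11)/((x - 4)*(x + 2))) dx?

-14*log(2) + 5*log(7)

Factor the denominator: x**2 - 2*x - 8 = (x + 2)(x - 4).
Partial fractions: 2*(-2*x + 11)/((x - 4)*(x + 2)) = -5/(x + 2) + 1/(x - 4).
An antiderivative is F(x) = log(x - 4) - 5*log(x + 2).
Then F(6) - F(5) = (-14*log(2)) - (-5*log(7)) = -14*log(2) + 5*log(7).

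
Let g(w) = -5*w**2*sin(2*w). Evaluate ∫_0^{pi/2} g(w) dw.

Integrate by parts twice (u = w^2, dv = -5*sin(2*w) dw).
An antiderivative is F(w) = 5*w**2*cos(2*w)/2 - 5*w*sin(2*w)/2 - 5*cos(2*w)/4.
Then F(pi/2) - F(0) = (5/4 - 5*pi**2/8) - (-5/4) = 5/2 - 5*pi**2/8.

5/2 - 5*pi**2/8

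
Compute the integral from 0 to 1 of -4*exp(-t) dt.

-4 + 4*exp(-1)

An antiderivative is F(t) = 4*exp(-t).
Then F(1) - F(0) = (4*exp(-1)) - (4) = -4 + 4*exp(-1).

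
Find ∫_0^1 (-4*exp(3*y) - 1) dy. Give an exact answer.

1/3 - 4*exp(3)/3

An antiderivative is F(y) = -4*exp(3*y)/3 - y.
Then F(1) - F(0) = (-4*exp(3)/3 - 1) - (-4/3) = 1/3 - 4*exp(3)/3.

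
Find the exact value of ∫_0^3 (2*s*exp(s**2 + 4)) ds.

-exp(4) + exp(13)

Let u = s**2 + 4, so du = 2*s ds. When s = 0, u = 4; when s = 3, u = 13.
The integral becomes ∫ exp(u) du from 4 to 13, with antiderivative exp(u).
Back in s: F(s) = exp(s**2 + 4).
Then F(3) - F(0) = (exp(13)) - (exp(4)) = -exp(4) + exp(13).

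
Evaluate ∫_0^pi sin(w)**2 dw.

pi/2

Use the identity sin^2(w) = (1 - cos(2*w))/2.
An antiderivative is F(w) = w/2 - sin(2*w)/4.
Then F(pi) - F(0) = (pi/2) - (0) = pi/2.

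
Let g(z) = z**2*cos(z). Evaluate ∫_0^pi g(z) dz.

Integrate by parts twice (u = z^2, dv = cos(z) dz).
An antiderivative is F(z) = z**2*sin(z) + 2*z*cos(z) - 2*sin(z).
Then F(pi) - F(0) = (-2*pi) - (0) = -2*pi.

-2*pi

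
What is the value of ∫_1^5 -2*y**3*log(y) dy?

Integrate by parts once (u = ln y, dv = -2*y**3 dy).
An antiderivative is F(y) = -y**4*(4*log(y) - 1)/8.
Then F(5) - F(1) = (625/8 - 625*log(5)/2) - (1/8) = 78 - 625*log(5)/2.

78 - 625*log(5)/2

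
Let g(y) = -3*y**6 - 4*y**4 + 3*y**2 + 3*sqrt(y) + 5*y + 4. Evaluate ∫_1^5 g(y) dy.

By the power rule, an antiderivative is F(y) = -3*y**7/7 - 4*y**5/5 + 2*y**(3/2) + y**3 + 5*y**2/2 + 4*y.
Then F(5) - F(1) = (-500845/14 + 10*sqrt(5)) - (579/70) = -1252402/35 + 10*sqrt(5).

-1252402/35 + 10*sqrt(5)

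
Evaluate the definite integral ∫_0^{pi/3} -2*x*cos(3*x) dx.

Integrate by parts once (u = x, dv = -2*cos(3*x) dx).
An antiderivative is F(x) = -2*x*sin(3*x)/3 - 2*cos(3*x)/9.
Then F(pi/3) - F(0) = (2/9) - (-2/9) = 4/9.

4/9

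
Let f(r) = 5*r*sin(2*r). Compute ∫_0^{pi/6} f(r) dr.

-5*pi/24 + 5*sqrt(3)/8

Integrate by parts once (u = r, dv = 5*sin(2*r) dr).
An antiderivative is F(r) = -5*r*cos(2*r)/2 + 5*sin(2*r)/4.
Then F(pi/6) - F(0) = (-5*pi/24 + 5*sqrt(3)/8) - (0) = -5*pi/24 + 5*sqrt(3)/8.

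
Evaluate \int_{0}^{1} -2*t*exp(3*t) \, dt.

-4*exp(3)/9 - 2/9

Integrate by parts once (u = t, dv = -2*exp(3*t) dt).
An antiderivative is F(t) = (-6*t + 2)*exp(3*t)/9.
Then F(1) - F(0) = (-4*exp(3)/9) - (2/9) = -4*exp(3)/9 - 2/9.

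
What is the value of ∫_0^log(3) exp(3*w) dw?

Let u = exp(w), so du = exp(w) dw. When w = 0, u = 1; when w = log(3), u = 3.
The integral becomes ∫ u**2 du from 1 to 3, with antiderivative u**3/3.
Back in w: F(w) = exp(3*w)/3.
Then F(log(3)) - F(0) = (9) - (1/3) = 26/3.

26/3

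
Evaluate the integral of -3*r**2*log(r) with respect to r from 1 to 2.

Integrate by parts once (u = ln r, dv = -3*r**2 dr).
An antiderivative is F(r) = -r**3*(3*log(r) - 1)/3.
Then F(2) - F(1) = (8/3 - 8*log(2)) - (1/3) = 7/3 - 8*log(2).

7/3 - 8*log(2)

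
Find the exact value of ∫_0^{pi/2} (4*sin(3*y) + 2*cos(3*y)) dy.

2/3

An antiderivative is F(y) = 2*sin(3*y)/3 - 4*cos(3*y)/3.
Then F(pi/2) - F(0) = (-2/3) - (-4/3) = 2/3.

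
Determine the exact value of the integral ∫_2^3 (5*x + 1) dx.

By the power rule, an antiderivative is F(x) = 5*x**2/2 + x.
Then F(3) - F(2) = (51/2) - (12) = 27/2.

27/2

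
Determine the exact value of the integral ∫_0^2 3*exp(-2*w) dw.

An antiderivative is F(w) = -3*exp(-2*w)/2.
Then F(2) - F(0) = (-3*exp(-4)/2) - (-3/2) = 3/2 - 3*exp(-4)/2.

3/2 - 3*exp(-4)/2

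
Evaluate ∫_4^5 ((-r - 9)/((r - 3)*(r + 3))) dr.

log(2/7)

Factor the denominator: r**2 - 9 = (r + 3)(r - 3).
Partial fractions: (-r - 9)/((r - 3)*(r + 3)) = 1/(r + 3) - 2/(r - 3).
An antiderivative is F(r) = -2*log(r - 3) + log(r + 3).
Then F(5) - F(4) = (log(2)) - (log(7)) = log(2/7).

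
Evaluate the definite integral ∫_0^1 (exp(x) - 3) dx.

-4 + E

An antiderivative is F(x) = -3*x + exp(x).
Then F(1) - F(0) = (-3 + E) - (1) = -4 + E.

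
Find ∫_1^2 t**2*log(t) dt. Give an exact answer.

-7/9 + 8*log(2)/3

Integrate by parts once (u = ln t, dv = t**2 dt).
An antiderivative is F(t) = t**3*(3*log(t) - 1)/9.
Then F(2) - F(1) = (-8/9 + 8*log(2)/3) - (-1/9) = -7/9 + 8*log(2)/3.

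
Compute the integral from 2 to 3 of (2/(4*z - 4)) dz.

An antiderivative is F(z) = log(4*z - 4)/2.
Then F(3) - F(2) = (3*log(2)/2) - (log(2)) = log(2)/2.

log(2)/2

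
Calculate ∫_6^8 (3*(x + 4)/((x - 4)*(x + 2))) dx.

log(64/5)

Factor the denominator: x**2 - 2*x - 8 = (x + 2)(x - 4).
Partial fractions: 3*(x + 4)/((x - 4)*(x + 2)) = -1/(x + 2) + 4/(x - 4).
An antiderivative is F(x) = 4*log(x - 4) - log(x + 2).
Then F(8) - F(6) = (-log(5) + 7*log(2)) - (log(2)) = log(64/5).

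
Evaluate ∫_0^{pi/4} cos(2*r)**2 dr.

pi/8

Use the identity cos^2(2*r) = (1 + cos(4*r))/2.
An antiderivative is F(r) = r/2 + sin(4*r)/8.
Then F(pi/4) - F(0) = (pi/8) - (0) = pi/8.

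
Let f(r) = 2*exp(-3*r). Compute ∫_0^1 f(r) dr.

An antiderivative is F(r) = -2*exp(-3*r)/3.
Then F(1) - F(0) = (-2*exp(-3)/3) - (-2/3) = 2/3 - 2*exp(-3)/3.

2/3 - 2*exp(-3)/3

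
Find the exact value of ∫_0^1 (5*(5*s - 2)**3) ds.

65/4

Let u = 5*s - 2, so du = 5 ds. When s = 0, u = -2; when s = 1, u = 3.
The integral becomes ∫ u**3 du from -2 to 3, with antiderivative u**4/4.
Back in s: F(s) = (5*s - 2)**4/4.
Then F(1) - F(0) = (81/4) - (4) = 65/4.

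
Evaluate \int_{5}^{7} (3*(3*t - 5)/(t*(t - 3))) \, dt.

-5*log(5) + 4*log(2) + 5*log(7)

Factor the denominator: t**2 - 3*t = t(t - 3).
Partial fractions: 3*(3*t - 5)/(t*(t - 3)) = 5/t + 4/(t - 3).
An antiderivative is F(t) = 5*log(t) + 4*log(t - 3).
Then F(7) - F(5) = (8*log(2) + 5*log(7)) - (4*log(2) + 5*log(5)) = -5*log(5) + 4*log(2) + 5*log(7).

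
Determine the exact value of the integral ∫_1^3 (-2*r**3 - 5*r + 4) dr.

-52

By the power rule, an antiderivative is F(r) = -r**4/2 - 5*r**2/2 + 4*r.
Then F(3) - F(1) = (-51) - (1) = -52.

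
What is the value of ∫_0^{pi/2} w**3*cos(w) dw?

-3*pi + pi**3/8 + 6

Integrate by parts 3 times (u = w^3, dv = cos(w) dw).
An antiderivative is F(w) = w**3*sin(w) + 3*w**2*cos(w) - 6*w*sin(w) - 6*cos(w).
Then F(pi/2) - F(0) = (pi*(-24 + pi**2)/8) - (-6) = -3*pi + pi**3/8 + 6.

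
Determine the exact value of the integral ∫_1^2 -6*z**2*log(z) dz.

Integrate by parts once (u = ln z, dv = -6*z**2 dz).
An antiderivative is F(z) = -2*z**3*(3*log(z) - 1)/3.
Then F(2) - F(1) = (16/3 - 16*log(2)) - (2/3) = 14/3 - 16*log(2).

14/3 - 16*log(2)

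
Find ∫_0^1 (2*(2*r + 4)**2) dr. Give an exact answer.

152/3

Let u = 2*r + 4, so du = 2 dr. When r = 0, u = 4; when r = 1, u = 6.
The integral becomes ∫ u**2 du from 4 to 6, with antiderivative u**3/3.
Back in r: F(r) = (2*r + 4)**3/3.
Then F(1) - F(0) = (72) - (64/3) = 152/3.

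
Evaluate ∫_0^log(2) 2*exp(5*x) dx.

62/5

Let u = exp(x), so du = exp(x) dx. When x = 0, u = 1; when x = log(2), u = 2.
The integral becomes 2·∫ u**4 du from 1 to 2, with antiderivative 2*u**5/5.
Back in x: F(x) = 2*exp(5*x)/5.
Then F(log(2)) - F(0) = (64/5) - (2/5) = 62/5.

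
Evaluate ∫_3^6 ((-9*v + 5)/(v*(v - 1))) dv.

Factor the denominator: v**2 - v = v(v - 1).
Partial fractions: (-9*v + 5)/(v*(v - 1)) = -5/v - 4/(v - 1).
An antiderivative is F(v) = -5*log(v) - 4*log(v - 1).
Then F(6) - F(3) = (-4*log(5) - 5*log(3) - 5*log(2)) - (-5*log(3) - 4*log(2)) = -4*log(5) - log(2).

-4*log(5) - log(2)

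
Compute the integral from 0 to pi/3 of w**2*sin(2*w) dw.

Integrate by parts twice (u = w^2, dv = sin(2*w) dw).
An antiderivative is F(w) = -w**2*cos(2*w)/2 + w*sin(2*w)/2 + cos(2*w)/4.
Then F(pi/3) - F(0) = (-1/8 + pi**2/36 + sqrt(3)*pi/12) - (1/4) = -3/8 + pi**2/36 + sqrt(3)*pi/12.

-3/8 + pi**2/36 + sqrt(3)*pi/12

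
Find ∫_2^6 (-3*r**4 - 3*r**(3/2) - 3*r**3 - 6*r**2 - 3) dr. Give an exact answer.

-30172/5 - 216*sqrt(6)/5 + 24*sqrt(2)/5

By the power rule, an antiderivative is F(r) = -6*r**(5/2)/5 - 3*r**5/5 - 3*r**4/4 - 2*r**3 - 3*r.
Then F(6) - F(2) = (-30438/5 - 216*sqrt(6)/5) - (-266/5 - 24*sqrt(2)/5) = -30172/5 - 216*sqrt(6)/5 + 24*sqrt(2)/5.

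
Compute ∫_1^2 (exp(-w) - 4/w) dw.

-4*log(2) - exp(-2) + exp(-1)

An antiderivative is F(w) = -4*log(w) - exp(-w).
Then F(2) - F(1) = (-4*log(2) - exp(-2)) - (-exp(-1)) = -4*log(2) - exp(-2) + exp(-1).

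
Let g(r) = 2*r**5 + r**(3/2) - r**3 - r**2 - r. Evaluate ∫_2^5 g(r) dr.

-8*sqrt(2)/5 + 10*sqrt(5) + 19941/4

By the power rule, an antiderivative is F(r) = r**6/3 + 2*r**(5/2)/5 - r**4/4 - r**3/3 - r**2/2.
Then F(5) - F(2) = (10*sqrt(5) + 59975/12) - (8*sqrt(2)/5 + 38/3) = -8*sqrt(2)/5 + 10*sqrt(5) + 19941/4.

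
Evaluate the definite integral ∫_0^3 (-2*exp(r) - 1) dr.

-2*exp(3) - 1

An antiderivative is F(r) = -r - 2*exp(r).
Then F(3) - F(0) = (-2*exp(3) - 3) - (-2) = -2*exp(3) - 1.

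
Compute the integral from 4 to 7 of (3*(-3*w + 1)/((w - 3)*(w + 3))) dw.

Factor the denominator: w**2 - 9 = (w + 3)(w - 3).
Partial fractions: 3*(-3*w + 1)/((w - 3)*(w + 3)) = -5/(w + 3) - 4/(w - 3).
An antiderivative is F(w) = -4*log(w - 3) - 5*log(w + 3).
Then F(7) - F(4) = (-13*log(2) - 5*log(5)) - (-5*log(7)) = -13*log(2) - 5*log(5) + 5*log(7).

-13*log(2) - 5*log(5) + 5*log(7)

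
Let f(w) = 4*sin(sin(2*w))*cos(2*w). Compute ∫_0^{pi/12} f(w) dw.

2 - 2*cos(1/2)

Let u = sin(2*w), so du = 2*cos(2*w) dw. When w = 0, u = 0; when w = pi/12, u = 1/2.
The integral becomes 2·∫ sin(u) du from 0 to 1/2, with antiderivative -2*cos(u).
Back in w: F(w) = -2*cos(sin(2*w)).
Then F(pi/12) - F(0) = (-2*cos(1/2)) - (-2) = 2 - 2*cos(1/2).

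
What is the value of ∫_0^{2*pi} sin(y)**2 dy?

Use the identity sin^2(y) = (1 - cos(2*y))/2.
An antiderivative is F(y) = y/2 - sin(2*y)/4.
Then F(2*pi) - F(0) = (pi) - (0) = pi.

pi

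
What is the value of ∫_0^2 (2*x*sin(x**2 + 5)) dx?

cos(5) - cos(9)

Let u = x**2 + 5, so du = 2*x dx. When x = 0, u = 5; when x = 2, u = 9.
The integral becomes ∫ sin(u) du from 5 to 9, with antiderivative -cos(u).
Back in x: F(x) = -cos(x**2 + 5).
Then F(2) - F(0) = (-cos(9)) - (-cos(5)) = cos(5) - cos(9).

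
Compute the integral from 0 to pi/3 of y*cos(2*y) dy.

Integrate by parts once (u = y, dv = cos(2*y) dy).
An antiderivative is F(y) = y*sin(2*y)/2 + cos(2*y)/4.
Then F(pi/3) - F(0) = (-1/8 + sqrt(3)*pi/12) - (1/4) = -3/8 + sqrt(3)*pi/12.

-3/8 + sqrt(3)*pi/12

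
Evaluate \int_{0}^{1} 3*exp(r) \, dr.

-3 + 3*E

An antiderivative is F(r) = 3*exp(r).
Then F(1) - F(0) = (3*E) - (3) = -3 + 3*E.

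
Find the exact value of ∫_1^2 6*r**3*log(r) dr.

-45/8 + 24*log(2)

Integrate by parts once (u = ln r, dv = 6*r**3 dr).
An antiderivative is F(r) = 3*r**4*(4*log(r) - 1)/8.
Then F(2) - F(1) = (-6 + 24*log(2)) - (-3/8) = -45/8 + 24*log(2).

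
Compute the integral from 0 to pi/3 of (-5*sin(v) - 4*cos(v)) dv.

An antiderivative is F(v) = -4*sin(v) + 5*cos(v).
Then F(pi/3) - F(0) = (5/2 - 2*sqrt(3)) - (5) = -2*sqrt(3) - 5/2.

-2*sqrt(3) - 5/2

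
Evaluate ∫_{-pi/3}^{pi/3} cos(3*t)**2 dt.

Use the identity cos^2(3*t) = (1 + cos(6*t))/2.
An antiderivative is F(t) = t/2 + sin(6*t)/12.
Then F(pi/3) - F(-pi/3) = (pi/6) - (-pi/6) = pi/3.

pi/3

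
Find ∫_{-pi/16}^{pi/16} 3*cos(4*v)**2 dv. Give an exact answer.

3/8 + 3*pi/16

Use the identity cos^2(4*v) = (1 + cos(8*v))/2.
An antiderivative is F(v) = 3*v/2 + 3*sin(8*v)/16.
Then F(pi/16) - F(-pi/16) = (3/16 + 3*pi/32) - (-3*pi/32 - 3/16) = 3/8 + 3*pi/16.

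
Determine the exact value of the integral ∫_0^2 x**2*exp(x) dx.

-2 + 2*exp(2)

Integrate by parts twice (u = x^2, dv = exp(x) dx).
An antiderivative is F(x) = (x**2 - 2*x + 2)*exp(x).
Then F(2) - F(0) = (2*exp(2)) - (2) = -2 + 2*exp(2).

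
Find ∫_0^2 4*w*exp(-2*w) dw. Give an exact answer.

1 - 5*exp(-4)

Integrate by parts once (u = w, dv = 4*exp(-2*w) dw).
An antiderivative is F(w) = (-2*w - 1)*exp(-2*w).
Then F(2) - F(0) = (-5*exp(-4)) - (-1) = 1 - 5*exp(-4).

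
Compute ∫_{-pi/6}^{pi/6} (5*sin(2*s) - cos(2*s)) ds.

-sqrt(3)/2

An antiderivative is F(s) = -sin(2*s)/2 - 5*cos(2*s)/2.
Then F(pi/6) - F(-pi/6) = (-5/4 - sqrt(3)/4) - (-5/4 + sqrt(3)/4) = -sqrt(3)/2.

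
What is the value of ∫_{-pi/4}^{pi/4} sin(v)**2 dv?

-1/2 + pi/4

Use the identity sin^2(v) = (1 - cos(2*v))/2.
An antiderivative is F(v) = v/2 - sin(2*v)/4.
Then F(pi/4) - F(-pi/4) = (-1/4 + pi/8) - (1/4 - pi/8) = -1/2 + pi/4.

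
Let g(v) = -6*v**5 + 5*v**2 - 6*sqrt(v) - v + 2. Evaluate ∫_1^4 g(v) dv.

By the power rule, an antiderivative is F(v) = -v**6 - 4*v**(3/2) + 5*v**3/3 - v**2/2 + 2*v.
Then F(4) - F(1) = (-12064/3) - (-11/6) = -8039/2.

-8039/2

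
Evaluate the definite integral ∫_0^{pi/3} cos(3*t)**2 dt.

pi/6

Use the identity cos^2(3*t) = (1 + cos(6*t))/2.
An antiderivative is F(t) = t/2 + sin(6*t)/12.
Then F(pi/3) - F(0) = (pi/6) - (0) = pi/6.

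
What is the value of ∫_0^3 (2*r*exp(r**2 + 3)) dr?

Let u = r**2 + 3, so du = 2*r dr. When r = 0, u = 3; when r = 3, u = 12.
The integral becomes ∫ exp(u) du from 3 to 12, with antiderivative exp(u).
Back in r: F(r) = exp(r**2 + 3).
Then F(3) - F(0) = (exp(12)) - (exp(3)) = -exp(3) + exp(12).

-exp(3) + exp(12)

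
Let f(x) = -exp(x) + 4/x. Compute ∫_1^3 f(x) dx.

An antiderivative is F(x) = -exp(x) + 4*log(x).
Then F(3) - F(1) = (-exp(3) + log(81)) - (-exp(1)) = -exp(3) + exp(1) + log(81).

-exp(3) + exp(1) + log(81)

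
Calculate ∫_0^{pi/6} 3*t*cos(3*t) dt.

Integrate by parts once (u = t, dv = 3*cos(3*t) dt).
An antiderivative is F(t) = t*sin(3*t) + cos(3*t)/3.
Then F(pi/6) - F(0) = (pi/6) - (1/3) = -1/3 + pi/6.

-1/3 + pi/6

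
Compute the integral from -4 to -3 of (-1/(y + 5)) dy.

An antiderivative is F(y) = -log(y + 5).
Then F(-3) - F(-4) = (-log(2)) - (0) = -log(2).

-log(2)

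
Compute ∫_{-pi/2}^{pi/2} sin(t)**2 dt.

pi/2

Use the identity sin^2(t) = (1 - cos(2*t))/2.
An antiderivative is F(t) = t/2 - sin(2*t)/4.
Then F(pi/2) - F(-pi/2) = (pi/4) - (-pi/4) = pi/2.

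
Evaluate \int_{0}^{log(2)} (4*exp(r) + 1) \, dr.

log(2) + 4

An antiderivative is F(r) = r + 4*exp(r).
Then F(log(2)) - F(0) = (log(2) + 8) - (4) = log(2) + 4.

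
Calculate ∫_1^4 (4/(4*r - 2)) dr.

log(7)

An antiderivative is F(r) = log(4*r - 2).
Then F(4) - F(1) = (log(14)) - (log(2)) = log(7).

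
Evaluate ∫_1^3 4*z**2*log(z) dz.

Integrate by parts once (u = ln z, dv = 4*z**2 dz).
An antiderivative is F(z) = 4*z**3*(3*log(z) - 1)/9.
Then F(3) - F(1) = (-12 + 36*log(3)) - (-4/9) = -104/9 + 36*log(3).

-104/9 + 36*log(3)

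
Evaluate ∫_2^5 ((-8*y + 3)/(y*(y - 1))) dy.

Factor the denominator: y**2 - y = y(y - 1).
Partial fractions: (-8*y + 3)/(y*(y - 1)) = -3/y - 5/(y - 1).
An antiderivative is F(y) = -3*log(y) - 5*log(y - 1).
Then F(5) - F(2) = (-10*log(2) - 3*log(5)) - (-log(8)) = -7*log(2) - 3*log(5).

-7*log(2) - 3*log(5)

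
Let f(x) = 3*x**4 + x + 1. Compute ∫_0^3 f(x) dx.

By the power rule, an antiderivative is F(x) = 3*x**5/5 + x**2/2 + x.
Then F(3) - F(0) = (1533/10) - (0) = 1533/10.

1533/10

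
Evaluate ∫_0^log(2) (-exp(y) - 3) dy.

An antiderivative is F(y) = -3*y - exp(y).
Then F(log(2)) - F(0) = (-log(8) - 2) - (-1) = -log(8) - 1.

-log(8) - 1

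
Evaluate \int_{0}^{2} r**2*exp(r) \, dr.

Integrate by parts twice (u = r^2, dv = exp(r) dr).
An antiderivative is F(r) = (r**2 - 2*r + 2)*exp(r).
Then F(2) - F(0) = (2*exp(2)) - (2) = -2 + 2*exp(2).

-2 + 2*exp(2)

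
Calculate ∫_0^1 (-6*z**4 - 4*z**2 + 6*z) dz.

By the power rule, an antiderivative is F(z) = -6*z**5/5 - 4*z**3/3 + 3*z**2.
Then F(1) - F(0) = (7/15) - (0) = 7/15.

7/15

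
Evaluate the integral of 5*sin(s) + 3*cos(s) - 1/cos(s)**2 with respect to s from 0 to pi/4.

4 - sqrt(2)

An antiderivative is F(s) = 3*sin(s) - 5*cos(s) - tan(s).
Then F(pi/4) - F(0) = (-sqrt(2) - 1) - (-5) = 4 - sqrt(2).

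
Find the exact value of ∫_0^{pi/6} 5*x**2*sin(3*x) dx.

Integrate by parts twice (u = x^2, dv = 5*sin(3*x) dx).
An antiderivative is F(x) = -5*x**2*cos(3*x)/3 + 10*x*sin(3*x)/9 + 10*cos(3*x)/27.
Then F(pi/6) - F(0) = (5*pi/27) - (10/27) = -10/27 + 5*pi/27.

-10/27 + 5*pi/27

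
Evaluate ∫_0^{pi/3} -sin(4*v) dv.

An antiderivative is F(v) = cos(4*v)/4.
Then F(pi/3) - F(0) = (-1/8) - (1/4) = -3/8.

-3/8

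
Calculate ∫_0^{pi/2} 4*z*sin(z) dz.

Integrate by parts once (u = z, dv = 4*sin(z) dz).
An antiderivative is F(z) = -4*z*cos(z) + 4*sin(z).
Then F(pi/2) - F(0) = (4) - (0) = 4.

4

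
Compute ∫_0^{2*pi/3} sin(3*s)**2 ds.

pi/3

Use the identity sin^2(3*s) = (1 - cos(6*s))/2.
An antiderivative is F(s) = s/2 - sin(6*s)/12.
Then F(2*pi/3) - F(0) = (pi/3) - (0) = pi/3.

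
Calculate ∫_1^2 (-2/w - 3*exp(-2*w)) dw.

An antiderivative is F(w) = -2*log(w) + 3*exp(-2*w)/2.
Then F(2) - F(1) = (-2*log(2) + 3*exp(-4)/2) - (3*exp(-2)/2) = -2*log(2) - 3*exp(-2)/2 + 3*exp(-4)/2.

-2*log(2) - 3*exp(-2)/2 + 3*exp(-4)/2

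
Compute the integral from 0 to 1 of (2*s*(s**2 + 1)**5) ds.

21/2

Let u = s**2 + 1, so du = 2*s ds. When s = 0, u = 1; when s = 1, u = 2.
The integral becomes ∫ u**5 du from 1 to 2, with antiderivative u**6/6.
Back in s: F(s) = (s**2 + 1)**6/6.
Then F(1) - F(0) = (32/3) - (1/6) = 21/2.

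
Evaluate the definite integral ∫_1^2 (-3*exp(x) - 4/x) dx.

An antiderivative is F(x) = -3*exp(x) - 4*log(x).
Then F(2) - F(1) = (-3*exp(2) - log(16)) - (-3*exp(1)) = -3*exp(2) - log(16) + 3*exp(1).

-3*exp(2) - log(16) + 3*exp(1)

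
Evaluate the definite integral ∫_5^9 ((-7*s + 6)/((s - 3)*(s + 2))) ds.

Factor the denominator: s**2 - s - 6 = (s + 2)(s - 3).
Partial fractions: (-7*s + 6)/((s - 3)*(s + 2)) = -4/(s + 2) - 3/(s - 3).
An antiderivative is F(s) = -3*log(s - 3) - 4*log(s + 2).
Then F(9) - F(5) = (-4*log(11) - 3*log(3) - 3*log(2)) - (-4*log(7) - 3*log(2)) = -4*log(11) - 3*log(3) + 4*log(7).

-4*log(11) - 3*log(3) + 4*log(7)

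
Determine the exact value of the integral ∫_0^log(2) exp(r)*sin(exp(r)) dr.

Let u = exp(r), so du = exp(r) dr. When r = 0, u = 1; when r = log(2), u = 2.
The integral becomes ∫ sin(u) du from 1 to 2, with antiderivative -cos(u).
Back in r: F(r) = -cos(exp(r)).
Then F(log(2)) - F(0) = (-cos(2)) - (-cos(1)) = -cos(2) + cos(1).

-cos(2) + cos(1)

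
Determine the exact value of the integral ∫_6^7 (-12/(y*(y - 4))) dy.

Factor the denominator: y**2 - 4*y = y(y - 4).
Partial fractions: -12/(y*(y - 4)) = 3/y - 3/(y - 4).
An antiderivative is F(y) = 3*log(y) - 3*log(y - 4).
Then F(7) - F(6) = (-3*log(3) + 3*log(7)) - (log(27)) = -6*log(3) + 3*log(7).

-6*log(3) + 3*log(7)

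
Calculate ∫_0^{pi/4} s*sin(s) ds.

Integrate by parts once (u = s, dv = sin(s) ds).
An antiderivative is F(s) = -s*cos(s) + sin(s).
Then F(pi/4) - F(0) = (sqrt(2)*(4 - pi)/8) - (0) = sqrt(2)*(4 - pi)/8.

sqrt(2)*(4 - pi)/8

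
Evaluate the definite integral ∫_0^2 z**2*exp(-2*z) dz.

(-13 + exp(4))*exp(-4)/4

Integrate by parts twice (u = z^2, dv = exp(-2*z) dz).
An antiderivative is F(z) = (-2*z**2 - 2*z - 1)*exp(-2*z)/4.
Then F(2) - F(0) = (-13*exp(-4)/4) - (-1/4) = (-13 + exp(4))*exp(-4)/4.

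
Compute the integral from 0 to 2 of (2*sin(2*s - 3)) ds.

Let u = 2*s - 3, so du = 2 ds. When s = 0, u = -3; when s = 2, u = 1.
The integral becomes ∫ sin(u) du from -3 to 1, with antiderivative -cos(u).
Back in s: F(s) = -cos(2*s - 3).
Then F(2) - F(0) = (-cos(1)) - (-cos(3)) = cos(3) - cos(1).

cos(3) - cos(1)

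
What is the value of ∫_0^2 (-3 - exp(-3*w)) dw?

-19/3 + exp(-6)/3

An antiderivative is F(w) = -3*w + exp(-3*w)/3.
Then F(2) - F(0) = (-6 + exp(-6)/3) - (1/3) = -19/3 + exp(-6)/3.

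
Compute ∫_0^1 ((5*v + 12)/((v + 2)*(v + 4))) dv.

-9*log(2) + log(3) + 4*log(5)

Factor the denominator: v**2 + 6*v + 8 = (v + 4)(v + 2).
Partial fractions: (5*v + 12)/((v + 2)*(v + 4)) = 4/(v + 4) + 1/(v + 2).
An antiderivative is F(v) = log(v + 2) + 4*log(v + 4).
Then F(1) - F(0) = (log(3) + 4*log(5)) - (9*log(2)) = -9*log(2) + log(3) + 4*log(5).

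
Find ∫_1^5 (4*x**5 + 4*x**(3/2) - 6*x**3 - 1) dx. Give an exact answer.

By the power rule, an antiderivative is F(x) = 2*x**6/3 + 8*x**(5/2)/5 - 3*x**4/2 - x.
Then F(5) - F(1) = (40*sqrt(5) + 56845/6) - (-7/30) = 40*sqrt(5) + 47372/5.

40*sqrt(5) + 47372/5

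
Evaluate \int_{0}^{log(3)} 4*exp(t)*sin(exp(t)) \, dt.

4*cos(1) - 4*cos(3)

Let u = exp(t), so du = exp(t) dt. When t = 0, u = 1; when t = log(3), u = 3.
The integral becomes 4·∫ sin(u) du from 1 to 3, with antiderivative -4*cos(u).
Back in t: F(t) = -4*cos(exp(t)).
Then F(log(3)) - F(0) = (-4*cos(3)) - (-4*cos(1)) = 4*cos(1) - 4*cos(3).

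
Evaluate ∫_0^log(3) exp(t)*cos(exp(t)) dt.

-sin(1) + sin(3)

Let u = exp(t), so du = exp(t) dt. When t = 0, u = 1; when t = log(3), u = 3.
The integral becomes ∫ cos(u) du from 1 to 3, with antiderivative sin(u).
Back in t: F(t) = sin(exp(t)).
Then F(log(3)) - F(0) = (sin(3)) - (sin(1)) = -sin(1) + sin(3).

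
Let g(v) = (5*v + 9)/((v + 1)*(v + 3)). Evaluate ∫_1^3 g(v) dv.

Factor the denominator: v**2 + 4*v + 3 = (v + 3)(v + 1).
Partial fractions: (5*v + 9)/((v + 1)*(v + 3)) = 3/(v + 3) + 2/(v + 1).
An antiderivative is F(v) = 2*log(v + 1) + 3*log(v + 3).
Then F(3) - F(1) = (3*log(3) + 7*log(2)) - (8*log(2)) = log(27/2).

log(27/2)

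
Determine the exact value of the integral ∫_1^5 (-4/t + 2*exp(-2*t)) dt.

-4*log(5) - exp(-10) + exp(-2)

An antiderivative is F(t) = -4*log(t) - exp(-2*t).
Then F(5) - F(1) = (-4*log(5) - exp(-10)) - (-exp(-2)) = -4*log(5) - exp(-10) + exp(-2).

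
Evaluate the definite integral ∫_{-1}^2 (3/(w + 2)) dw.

log(64)

An antiderivative is F(w) = 3*log(w + 2).
Then F(2) - F(-1) = (log(64)) - (0) = log(64).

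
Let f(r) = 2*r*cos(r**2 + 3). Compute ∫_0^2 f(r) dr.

-sin(3) + sin(7)

Let u = r**2 + 3, so du = 2*r dr. When r = 0, u = 3; when r = 2, u = 7.
The integral becomes ∫ cos(u) du from 3 to 7, with antiderivative sin(u).
Back in r: F(r) = sin(r**2 + 3).
Then F(2) - F(0) = (sin(7)) - (sin(3)) = -sin(3) + sin(7).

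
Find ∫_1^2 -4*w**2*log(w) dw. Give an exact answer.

Integrate by parts once (u = ln w, dv = -4*w**2 dw).
An antiderivative is F(w) = -4*w**3*(3*log(w) - 1)/9.
Then F(2) - F(1) = (32/9 - 32*log(2)/3) - (4/9) = 28/9 - 32*log(2)/3.

28/9 - 32*log(2)/3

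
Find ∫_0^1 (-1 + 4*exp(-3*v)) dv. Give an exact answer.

An antiderivative is F(v) = -v - 4*exp(-3*v)/3.
Then F(1) - F(0) = (-1 - 4*exp(-3)/3) - (-4/3) = (-4 + exp(3))*exp(-3)/3.

(-4 + exp(3))*exp(-3)/3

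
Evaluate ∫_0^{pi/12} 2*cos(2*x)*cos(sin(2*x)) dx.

Let u = sin(2*x), so du = 2*cos(2*x) dx. When x = 0, u = 0; when x = pi/12, u = 1/2.
The integral becomes ∫ cos(u) du from 0 to 1/2, with antiderivative sin(u).
Back in x: F(x) = sin(sin(2*x)).
Then F(pi/12) - F(0) = (sin(1/2)) - (0) = sin(1/2).

sin(1/2)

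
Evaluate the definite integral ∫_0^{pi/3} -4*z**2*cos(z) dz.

-4*pi/3 - 2*sqrt(3)*pi**2/9 + 4*sqrt(3)

Integrate by parts twice (u = z^2, dv = -4*cos(z) dz).
An antiderivative is F(z) = -4*z**2*sin(z) - 8*z*cos(z) + 8*sin(z).
Then F(pi/3) - F(0) = (-4*pi/3 - 2*sqrt(3)*pi**2/9 + 4*sqrt(3)) - (0) = -4*pi/3 - 2*sqrt(3)*pi**2/9 + 4*sqrt(3).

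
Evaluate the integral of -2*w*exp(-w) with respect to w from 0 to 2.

Integrate by parts once (u = w, dv = -2*exp(-w) dw).
An antiderivative is F(w) = (2*w + 2)*exp(-w).
Then F(2) - F(0) = (6*exp(-2)) - (2) = -2 + 6*exp(-2).

-2 + 6*exp(-2)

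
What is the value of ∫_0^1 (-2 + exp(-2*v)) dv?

An antiderivative is F(v) = -2*v - exp(-2*v)/2.
Then F(1) - F(0) = (-2 - exp(-2)/2) - (-1/2) = -3/2 - exp(-2)/2.

-3/2 - exp(-2)/2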